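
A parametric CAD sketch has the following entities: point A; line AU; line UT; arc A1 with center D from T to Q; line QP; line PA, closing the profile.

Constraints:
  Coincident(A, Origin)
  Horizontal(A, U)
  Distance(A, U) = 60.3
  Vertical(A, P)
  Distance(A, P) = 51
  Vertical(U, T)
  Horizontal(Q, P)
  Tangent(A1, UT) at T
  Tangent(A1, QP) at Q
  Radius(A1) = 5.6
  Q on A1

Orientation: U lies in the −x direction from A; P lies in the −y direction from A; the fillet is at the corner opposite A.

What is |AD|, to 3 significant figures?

71.1

A is at the origin; A and U share the same y with |AU| = 60.3 and U on the −x side, so U = (-60.3, 0.00). A and P share the same x with |AP| = 51.0 and P on the −y side, so P = (0.00, -51.0). The virtual corner opposite A is at (-60.3, -51.0). Since A1 is tangent to UT there, DT ⟂ UT and since A1 is tangent to QP there, DQ ⟂ QP, with radius 5.6, so the center D sits 5.6 in from both sides at D = (-54.7, -45.4). Then |AD| = |D − A| = 71.1.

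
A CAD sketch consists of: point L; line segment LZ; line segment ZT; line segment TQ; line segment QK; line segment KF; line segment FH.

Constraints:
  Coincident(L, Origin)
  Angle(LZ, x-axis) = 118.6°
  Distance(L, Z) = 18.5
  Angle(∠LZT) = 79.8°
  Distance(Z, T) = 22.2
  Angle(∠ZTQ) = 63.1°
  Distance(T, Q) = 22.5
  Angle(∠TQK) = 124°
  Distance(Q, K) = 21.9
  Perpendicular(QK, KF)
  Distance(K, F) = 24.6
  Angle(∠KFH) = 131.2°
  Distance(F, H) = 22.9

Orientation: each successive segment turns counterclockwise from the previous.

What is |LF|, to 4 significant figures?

25.51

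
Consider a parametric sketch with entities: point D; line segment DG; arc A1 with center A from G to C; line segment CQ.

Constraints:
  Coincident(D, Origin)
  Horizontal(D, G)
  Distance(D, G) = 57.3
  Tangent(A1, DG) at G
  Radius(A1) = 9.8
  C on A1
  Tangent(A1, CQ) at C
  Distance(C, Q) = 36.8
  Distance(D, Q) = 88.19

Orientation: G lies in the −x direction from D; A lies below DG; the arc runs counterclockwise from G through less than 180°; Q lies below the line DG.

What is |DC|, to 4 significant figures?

67.02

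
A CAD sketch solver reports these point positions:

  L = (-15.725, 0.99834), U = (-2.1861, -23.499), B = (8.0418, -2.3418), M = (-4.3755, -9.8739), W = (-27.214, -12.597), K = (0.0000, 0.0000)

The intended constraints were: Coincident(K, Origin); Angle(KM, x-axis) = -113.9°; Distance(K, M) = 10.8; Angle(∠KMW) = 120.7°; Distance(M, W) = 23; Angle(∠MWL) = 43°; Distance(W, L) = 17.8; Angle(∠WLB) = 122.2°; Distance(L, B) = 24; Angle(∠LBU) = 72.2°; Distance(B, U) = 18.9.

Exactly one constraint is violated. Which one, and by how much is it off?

Distance(B, U) = 18.9 — off by 4.60.

K = (0.00, 0.00) ✓; KM at -113.9° ✓; |KM| = 10.80 ✓; ∠KMW = 120.7° ✓; |MW| = 23.00 ✓; ∠MWL = 43.00° ✓; |WL| = 17.80 ✓; ∠WLB = 122.2° ✓; |LB| = 24.00 ✓; ∠LBU = 72.20° ✓; |BU| = 23.50 ✗.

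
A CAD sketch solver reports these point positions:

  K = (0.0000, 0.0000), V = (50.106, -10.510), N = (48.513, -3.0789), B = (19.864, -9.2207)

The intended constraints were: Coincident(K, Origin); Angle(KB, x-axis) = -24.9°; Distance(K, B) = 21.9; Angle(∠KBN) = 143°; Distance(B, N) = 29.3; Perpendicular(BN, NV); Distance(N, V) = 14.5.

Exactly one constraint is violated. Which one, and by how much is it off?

Distance(N, V) = 14.5 — off by 6.90.

K = (0.00, 0.00) ✓; KB at -24.90° ✓; |KB| = 21.90 ✓; ∠KBN = 143.0° ✓; |BN| = 29.30 ✓; ∠(BN, NV) = 90.00° ✓; |NV| = 7.600 ✗.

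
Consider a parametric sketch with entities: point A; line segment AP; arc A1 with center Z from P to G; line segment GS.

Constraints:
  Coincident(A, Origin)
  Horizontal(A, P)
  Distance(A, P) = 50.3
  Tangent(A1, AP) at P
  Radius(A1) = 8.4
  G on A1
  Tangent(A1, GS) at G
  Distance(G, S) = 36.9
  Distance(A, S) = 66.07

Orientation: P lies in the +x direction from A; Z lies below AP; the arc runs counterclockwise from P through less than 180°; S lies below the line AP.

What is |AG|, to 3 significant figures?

43.1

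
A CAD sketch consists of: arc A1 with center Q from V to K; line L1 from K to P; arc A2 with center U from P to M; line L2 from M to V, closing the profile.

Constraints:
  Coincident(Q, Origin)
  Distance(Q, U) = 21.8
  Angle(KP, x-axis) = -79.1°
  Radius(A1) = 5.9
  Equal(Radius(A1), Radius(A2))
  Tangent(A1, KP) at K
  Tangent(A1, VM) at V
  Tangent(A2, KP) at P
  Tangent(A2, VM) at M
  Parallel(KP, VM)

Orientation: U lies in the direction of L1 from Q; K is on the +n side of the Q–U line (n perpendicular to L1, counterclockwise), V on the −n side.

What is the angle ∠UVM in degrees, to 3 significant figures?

15.1°

The slot axis is L1's direction at -79.1°, so u = (cos -79.1°, sin -79.1°) = (0.189, -0.982) and n = (−sin -79.1°, cos -79.1°) = (0.982, 0.189). Q is at the origin and U lies 21.8 along u from Q, so U = 21.8·u = (4.12, -21.4). Tangency of A1 to both parallel lines with radius 5.9 puts K and V at Q ± 5.9·n: K = (5.79, 1.12), V = (-5.79, -1.12). Equal radii place P and M the same way about U: P = U + 5.9·n = (9.92, -20.3), M = U − 5.9·n = (-1.67, -22.5). Then cos ∠UVM = VU·VM / (|VU||VM|), giving 15.1°.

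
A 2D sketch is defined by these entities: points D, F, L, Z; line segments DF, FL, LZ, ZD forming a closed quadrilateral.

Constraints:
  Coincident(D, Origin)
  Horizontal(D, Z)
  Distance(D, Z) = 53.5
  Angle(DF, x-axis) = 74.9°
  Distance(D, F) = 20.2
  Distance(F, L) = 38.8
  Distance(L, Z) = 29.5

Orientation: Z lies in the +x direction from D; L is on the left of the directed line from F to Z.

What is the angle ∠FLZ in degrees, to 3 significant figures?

98.3°

Checks: |FL| = 38.80 ✓; |LZ| = 29.50 ✓.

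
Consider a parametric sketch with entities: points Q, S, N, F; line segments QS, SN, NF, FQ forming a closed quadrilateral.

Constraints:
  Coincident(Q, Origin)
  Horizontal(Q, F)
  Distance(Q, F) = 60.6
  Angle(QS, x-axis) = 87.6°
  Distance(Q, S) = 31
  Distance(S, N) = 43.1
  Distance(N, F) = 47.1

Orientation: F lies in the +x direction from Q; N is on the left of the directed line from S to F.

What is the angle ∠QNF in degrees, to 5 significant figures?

66.910°

Checks: |SN| = 43.10 ✓; |NF| = 47.10 ✓.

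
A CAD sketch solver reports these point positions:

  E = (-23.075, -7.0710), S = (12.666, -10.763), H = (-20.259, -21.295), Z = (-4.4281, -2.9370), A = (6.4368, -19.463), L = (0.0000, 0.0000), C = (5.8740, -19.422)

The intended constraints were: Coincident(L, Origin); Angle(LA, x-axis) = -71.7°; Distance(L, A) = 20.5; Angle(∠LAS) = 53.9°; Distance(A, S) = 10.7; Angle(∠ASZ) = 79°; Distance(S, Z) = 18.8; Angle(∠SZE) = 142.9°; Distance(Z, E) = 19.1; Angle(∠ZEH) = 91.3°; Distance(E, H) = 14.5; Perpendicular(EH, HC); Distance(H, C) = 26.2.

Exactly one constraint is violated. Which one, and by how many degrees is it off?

Perpendicular(EH, HC) — off by 7.10°.

L = (0.00, 0.00) ✓; LA at -71.70° ✓; |LA| = 20.50 ✓; ∠LAS = 53.90° ✓; |AS| = 10.70 ✓; ∠ASZ = 79.00° ✓; |SZ| = 18.80 ✓; ∠SZE = 142.9° ✓; |ZE| = 19.10 ✓; ∠ZEH = 91.30° ✓; |EH| = 14.50 ✓; ∠(EH, HC) = 82.90° ✗; |HC| = 26.20 ✓.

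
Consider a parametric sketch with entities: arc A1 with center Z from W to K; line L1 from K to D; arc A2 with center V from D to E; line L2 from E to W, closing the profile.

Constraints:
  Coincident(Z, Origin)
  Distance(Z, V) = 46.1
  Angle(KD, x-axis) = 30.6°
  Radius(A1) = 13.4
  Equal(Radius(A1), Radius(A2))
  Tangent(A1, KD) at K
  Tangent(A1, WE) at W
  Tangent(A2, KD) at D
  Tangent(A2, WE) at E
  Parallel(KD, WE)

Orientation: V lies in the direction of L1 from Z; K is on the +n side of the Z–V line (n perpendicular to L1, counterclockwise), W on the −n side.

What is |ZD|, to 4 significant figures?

48.01

The slot axis is L1's direction at 30.6°, so u = (cos 30.6°, sin 30.6°) = (0.8607, 0.5090) and n = (−sin 30.6°, cos 30.6°) = (-0.5090, 0.8607). Z is at the origin and V lies 46.1 along u from Z, so V = 46.1·u = (39.68, 23.47). Tangency of A1 to both parallel lines with radius 13.4 puts K and W at Z ± 13.4·n: K = (-6.821, 11.53), W = (6.821, -11.53). Equal radii place D and E the same way about V: D = V + 13.4·n = (32.86, 35.00), E = V − 13.4·n = (46.50, 11.93). Then |ZD| = |D − Z| = 48.01.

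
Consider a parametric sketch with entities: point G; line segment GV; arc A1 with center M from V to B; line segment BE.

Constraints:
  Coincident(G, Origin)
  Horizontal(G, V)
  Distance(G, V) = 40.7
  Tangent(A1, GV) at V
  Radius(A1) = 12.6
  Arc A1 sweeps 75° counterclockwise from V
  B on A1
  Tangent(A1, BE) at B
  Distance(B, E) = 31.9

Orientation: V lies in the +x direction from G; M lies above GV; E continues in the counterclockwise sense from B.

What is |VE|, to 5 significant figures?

45.049

On A1, V sits at bearing -90° from M; a 75° counterclockwise sweep puts B at bearing -15°, so B = M + 12.6·(cos -15°, sin -15°) = (52.871, 9.3389). The tangent condition forces MB to be normal to BE, so BE runs along (−sin -15°, cos -15°); with |BE| = 31.9, E = (61.127, 40.152). Then |VE| = |E − V| = 45.049.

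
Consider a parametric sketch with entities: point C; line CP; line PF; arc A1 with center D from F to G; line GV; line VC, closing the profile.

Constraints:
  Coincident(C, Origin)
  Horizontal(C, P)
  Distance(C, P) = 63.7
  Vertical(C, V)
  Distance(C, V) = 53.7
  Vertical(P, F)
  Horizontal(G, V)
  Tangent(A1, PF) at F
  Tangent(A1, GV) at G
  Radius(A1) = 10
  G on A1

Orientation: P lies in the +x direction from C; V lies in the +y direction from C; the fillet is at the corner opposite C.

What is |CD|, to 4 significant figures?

69.23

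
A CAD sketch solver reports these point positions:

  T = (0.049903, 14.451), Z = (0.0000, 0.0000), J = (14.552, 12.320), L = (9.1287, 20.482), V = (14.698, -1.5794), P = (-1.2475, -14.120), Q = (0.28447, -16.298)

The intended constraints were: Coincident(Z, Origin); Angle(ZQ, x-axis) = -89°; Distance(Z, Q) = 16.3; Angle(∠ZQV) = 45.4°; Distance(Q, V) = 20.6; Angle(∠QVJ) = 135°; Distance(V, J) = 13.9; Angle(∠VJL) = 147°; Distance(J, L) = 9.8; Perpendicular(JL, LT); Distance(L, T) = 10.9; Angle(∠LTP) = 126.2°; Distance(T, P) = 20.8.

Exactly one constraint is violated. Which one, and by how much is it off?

Distance(T, P) = 20.8 — off by 7.80.

Z = (0.00, 0.00) ✓; ZQ at -89.00° ✓; |ZQ| = 16.30 ✓; ∠ZQV = 45.40° ✓; |QV| = 20.60 ✓; ∠QVJ = 135.0° ✓; |VJ| = 13.90 ✓; ∠VJL = 147.0° ✓; |JL| = 9.800 ✓; ∠(JL, LT) = 89.99° ✓; |LT| = 10.90 ✓; ∠LTP = 126.2° ✓; |TP| = 28.60 ✗.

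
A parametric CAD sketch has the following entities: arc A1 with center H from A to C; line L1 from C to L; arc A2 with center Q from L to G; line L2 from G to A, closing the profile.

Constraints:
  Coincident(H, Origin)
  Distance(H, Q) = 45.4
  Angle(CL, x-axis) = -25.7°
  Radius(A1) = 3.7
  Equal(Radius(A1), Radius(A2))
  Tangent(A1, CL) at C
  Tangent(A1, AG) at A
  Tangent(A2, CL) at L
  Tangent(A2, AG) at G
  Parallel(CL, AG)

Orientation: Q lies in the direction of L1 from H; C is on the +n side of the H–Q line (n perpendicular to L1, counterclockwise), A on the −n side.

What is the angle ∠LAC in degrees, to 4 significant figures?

80.74°

The slot axis is L1's direction at -25.7°, so u = (cos -25.7°, sin -25.7°) = (0.9011, -0.4337) and n = (−sin -25.7°, cos -25.7°) = (0.4337, 0.9011). H is at the origin and Q lies 45.4 along u from H, so Q = 45.4·u = (40.91, -19.69). Tangency of A1 to both parallel lines with radius 3.7 puts C and A at H ± 3.7·n: C = (1.605, 3.334), A = (-1.605, -3.334). Equal radii place L and G the same way about Q: L = Q + 3.7·n = (42.51, -16.35), G = Q − 3.7·n = (39.30, -23.02). Then cos ∠LAC = AL·AC / (|AL||AC|), giving 80.74°.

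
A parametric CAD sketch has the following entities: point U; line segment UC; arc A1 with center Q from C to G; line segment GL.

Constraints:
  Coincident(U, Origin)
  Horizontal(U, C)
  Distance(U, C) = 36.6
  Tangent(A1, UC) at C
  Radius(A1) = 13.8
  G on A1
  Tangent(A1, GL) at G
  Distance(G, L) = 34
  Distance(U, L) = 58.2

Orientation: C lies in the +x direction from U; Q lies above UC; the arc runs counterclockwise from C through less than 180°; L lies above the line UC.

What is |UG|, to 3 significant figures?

52.7

U is at the origin; UC is horizontal with |UC| = 36.6 and C on the +x side, so C = (36.6, 0.00). A1 meets UC tangentially, so QC is at right angles to UC, so Q = C + (0, 13.8) = (36.6, 13.8). Since QG ⟂ GL (tangency), |QL| = √(13.8² + 34.0²) = 36.7 regardless of where G sits on A1. So L lies on both circle(U, 58.2) and circle(Q, 36.7); the above-UC intersection is L = (30.0, 49.9). G is the foot of the tangent from L: G = (48.2, 21.2).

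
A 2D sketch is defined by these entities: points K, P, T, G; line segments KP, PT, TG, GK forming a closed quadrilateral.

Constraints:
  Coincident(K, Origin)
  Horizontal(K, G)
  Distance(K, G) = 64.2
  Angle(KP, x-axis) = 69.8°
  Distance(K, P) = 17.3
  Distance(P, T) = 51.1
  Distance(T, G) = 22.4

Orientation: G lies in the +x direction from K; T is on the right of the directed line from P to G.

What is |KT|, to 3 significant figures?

49.1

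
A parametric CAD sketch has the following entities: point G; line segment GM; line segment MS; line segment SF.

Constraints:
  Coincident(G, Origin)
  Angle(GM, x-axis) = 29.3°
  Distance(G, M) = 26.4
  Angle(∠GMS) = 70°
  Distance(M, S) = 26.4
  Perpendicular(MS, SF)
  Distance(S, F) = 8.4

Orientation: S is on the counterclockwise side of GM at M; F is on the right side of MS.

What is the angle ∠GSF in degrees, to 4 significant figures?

145.0°

∠GMS = 70.0°, so MS runs at 29.3° + (180° − 70.0°) = 139.3° from the x-axis; with |MS| = 26.4, S = M + 26.4·(cos 139.3°, sin 139.3°) = (3.008, 30.14). The perpendicularity gives SF at right angles to MS; with |SF| = 8.4 on the right of MS, F = S + 8.4·(0.6521, 0.7581) = (8.486, 36.50). Then cos ∠GSF = SG·SF / (|SG||SF|), giving 145.0°.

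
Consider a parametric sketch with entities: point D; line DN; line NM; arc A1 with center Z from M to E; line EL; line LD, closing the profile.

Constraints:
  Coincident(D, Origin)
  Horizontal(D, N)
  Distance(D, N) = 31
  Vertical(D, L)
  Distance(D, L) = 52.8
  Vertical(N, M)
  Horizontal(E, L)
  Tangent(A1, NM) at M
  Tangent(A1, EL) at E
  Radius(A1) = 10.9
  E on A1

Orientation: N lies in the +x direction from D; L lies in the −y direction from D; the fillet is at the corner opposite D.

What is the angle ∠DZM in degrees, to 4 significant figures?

115.6°

D is at the origin; D and N share the same y with |DN| = 31.0 and N on the +x side, so N = (31.00, 0.000). D and L share the same x with |DL| = 52.8 and L on the −y side, so L = (0.000, -52.80). The virtual corner opposite D is at (31.00, -52.80). Tangency of A1 to NM means the radius ZM is perpendicular to NM and A1 meets EL tangentially, so ZE is at right angles to EL, with radius 10.9, so the center Z sits 10.9 in from both sides at Z = (20.10, -41.90). That places the tangent points at M = (31.00, -41.90) on NM and E = (20.10, -52.80) on EL. Then cos ∠DZM = ZD·ZM / (|ZD||ZM|), giving 115.6°.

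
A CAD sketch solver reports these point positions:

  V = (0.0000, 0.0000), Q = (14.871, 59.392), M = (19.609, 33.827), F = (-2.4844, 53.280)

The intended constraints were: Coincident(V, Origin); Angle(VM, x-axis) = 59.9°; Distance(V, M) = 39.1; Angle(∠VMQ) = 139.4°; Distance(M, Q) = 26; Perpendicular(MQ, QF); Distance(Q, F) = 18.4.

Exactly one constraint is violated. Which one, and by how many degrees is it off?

Perpendicular(MQ, QF) — off by 8.90°.

V = (0.00, 0.00) ✓; VM at 59.90° ✓; |VM| = 39.10 ✓; ∠VMQ = 139.4° ✓; |MQ| = 26.00 ✓; ∠(MQ, QF) = 98.90° ✗; |QF| = 18.40 ✓.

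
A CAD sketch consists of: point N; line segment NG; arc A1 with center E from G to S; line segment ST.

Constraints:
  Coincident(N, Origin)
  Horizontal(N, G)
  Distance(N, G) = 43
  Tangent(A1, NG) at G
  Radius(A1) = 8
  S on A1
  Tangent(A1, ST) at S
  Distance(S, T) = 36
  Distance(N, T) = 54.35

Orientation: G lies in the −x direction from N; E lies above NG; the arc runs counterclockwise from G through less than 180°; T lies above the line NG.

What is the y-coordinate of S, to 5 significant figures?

7.4856

Checks: ∠(EG, GN) = 90.00° ✓; |ES| = 8.000 ✓; ∠(ES, ST) = 90.00° ✓; |ST| = 36.00 ✓; |NT| = 54.35 ✓.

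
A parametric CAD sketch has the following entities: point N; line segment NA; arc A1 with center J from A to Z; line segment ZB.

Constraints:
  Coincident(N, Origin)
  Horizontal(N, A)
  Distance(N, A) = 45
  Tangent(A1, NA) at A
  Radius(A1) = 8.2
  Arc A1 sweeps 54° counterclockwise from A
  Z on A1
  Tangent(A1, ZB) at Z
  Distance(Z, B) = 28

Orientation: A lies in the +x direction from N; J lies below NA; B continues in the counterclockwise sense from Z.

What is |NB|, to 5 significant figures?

34.024

N is at the origin; N and A share the same y with |NA| = 45.0 and A on the +x side, so A = (45.000, 0.0000). A1 meets NA tangentially, so JA is at right angles to NA, so J = A + (0, -8.2) = (45.000, -8.2000). On A1, A sits at bearing 90° from J; a 54° counterclockwise sweep puts Z at bearing 144°, so Z = J + 8.2·(cos 144°, sin 144°) = (38.366, -3.3802). The tangent condition forces JZ to be normal to ZB, so ZB runs along (−sin 144°, cos 144°); with |ZB| = 28.0, B = (21.908, -26.033). Then |NB| = |B − N| = 34.024.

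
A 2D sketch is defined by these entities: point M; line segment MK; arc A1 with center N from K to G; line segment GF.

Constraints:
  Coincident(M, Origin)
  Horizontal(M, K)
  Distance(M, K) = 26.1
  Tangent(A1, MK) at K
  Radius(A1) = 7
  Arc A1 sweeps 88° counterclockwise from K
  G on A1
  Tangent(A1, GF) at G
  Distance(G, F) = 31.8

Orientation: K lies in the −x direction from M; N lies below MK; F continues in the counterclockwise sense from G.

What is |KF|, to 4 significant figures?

39.38

On A1, K sits at bearing 90° from N; an 88° counterclockwise sweep puts G at bearing 178°, so G = N + 7.0·(cos 178°, sin 178°) = (-33.10, -6.756). Since A1 is tangent to GF there, NG ⟂ GF, so GF runs along (−sin 178°, cos 178°); with |GF| = 31.8, F = (-34.21, -38.54). Then |KF| = |F − K| = 39.38.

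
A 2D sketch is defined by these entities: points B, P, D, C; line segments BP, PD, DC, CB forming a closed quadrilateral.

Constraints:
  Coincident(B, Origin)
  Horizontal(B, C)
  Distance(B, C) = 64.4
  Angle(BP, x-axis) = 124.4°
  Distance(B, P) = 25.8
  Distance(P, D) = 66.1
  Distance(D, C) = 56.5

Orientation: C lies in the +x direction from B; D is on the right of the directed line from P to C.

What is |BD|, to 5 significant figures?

40.351

B is at the origin; BC is horizontal with |BC| = 64.4 and C in +x, so C = (64.4, 0). BP runs at 124.4° with |BP| = 25.8, so P = (-14.576, 21.288). D is determined by |PD| = 66.1 and |DC| = 56.5 together: it lies at the intersection of circle(P, 66.1) and circle(C, 56.5). With |PC| = 81.795, the foot of the radical line on PC is 48.092 from P and the perpendicular offset is √(66.1² − 48.092²) = 45.347. Taking the right-of-PC solution: D = (20.057, -35.013).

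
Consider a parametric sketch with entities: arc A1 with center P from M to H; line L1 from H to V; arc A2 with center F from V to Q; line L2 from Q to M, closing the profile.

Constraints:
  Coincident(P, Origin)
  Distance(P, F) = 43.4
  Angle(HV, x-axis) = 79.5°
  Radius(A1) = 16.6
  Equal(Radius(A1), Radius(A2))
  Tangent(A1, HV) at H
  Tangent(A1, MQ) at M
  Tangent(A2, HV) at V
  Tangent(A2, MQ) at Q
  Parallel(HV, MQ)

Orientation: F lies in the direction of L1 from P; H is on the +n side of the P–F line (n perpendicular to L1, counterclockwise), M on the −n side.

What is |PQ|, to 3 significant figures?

46.5

The slot axis is L1's direction at 79.5°, so u = (cos 79.5°, sin 79.5°) = (0.182, 0.983) and n = (−sin 79.5°, cos 79.5°) = (-0.983, 0.182). P is at the origin and F lies 43.4 along u from P, so F = 43.4·u = (7.91, 42.7). Tangency of A1 to both parallel lines with radius 16.6 puts H and M at P ± 16.6·n: H = (-16.3, 3.03), M = (16.3, -3.03). Equal radii place V and Q the same way about F: V = F + 16.6·n = (-8.41, 45.7), Q = F − 16.6·n = (24.2, 39.6). Then |PQ| = |Q − P| = 46.5.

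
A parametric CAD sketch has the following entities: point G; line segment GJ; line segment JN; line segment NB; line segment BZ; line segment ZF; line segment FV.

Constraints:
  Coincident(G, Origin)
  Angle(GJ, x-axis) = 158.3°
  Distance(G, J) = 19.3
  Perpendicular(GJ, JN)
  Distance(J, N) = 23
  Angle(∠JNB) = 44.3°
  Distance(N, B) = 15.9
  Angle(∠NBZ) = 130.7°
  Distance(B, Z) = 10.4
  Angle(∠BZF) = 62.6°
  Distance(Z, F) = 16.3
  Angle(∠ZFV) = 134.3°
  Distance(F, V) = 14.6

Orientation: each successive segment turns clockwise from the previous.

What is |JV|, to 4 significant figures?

25.15

G is at the origin; GJ runs at 158.3° with length 19.3, so J = (-17.93, 7.136). GJ is perpendicular to JN, so JN runs at 68.30°; with |JN| = 23.0, N = (-9.428, 28.51). ∠JNB = 44.3° gives NB at -67.40° from the x-axis; with |NB| = 15.9, B = (-3.318, 13.83). ∠NBZ = 130.7° gives BZ at -116.7° from the x-axis; with |BZ| = 10.4, Z = (-7.991, 4.536). ∠BZF = 62.6° gives ZF at 125.9° from the x-axis; with |ZF| = 16.3, F = (-17.55, 17.74). ∠ZFV = 134.3° gives FV at 80.20° from the x-axis; with |FV| = 14.6, V = (-15.06, 32.13). Then |JV| = |V − J| = 25.15.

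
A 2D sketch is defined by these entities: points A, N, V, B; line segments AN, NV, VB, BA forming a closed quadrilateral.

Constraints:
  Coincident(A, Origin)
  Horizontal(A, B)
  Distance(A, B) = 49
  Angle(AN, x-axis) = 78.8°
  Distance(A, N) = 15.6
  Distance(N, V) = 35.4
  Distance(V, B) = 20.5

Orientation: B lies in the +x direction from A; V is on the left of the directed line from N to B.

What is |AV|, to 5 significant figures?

42.173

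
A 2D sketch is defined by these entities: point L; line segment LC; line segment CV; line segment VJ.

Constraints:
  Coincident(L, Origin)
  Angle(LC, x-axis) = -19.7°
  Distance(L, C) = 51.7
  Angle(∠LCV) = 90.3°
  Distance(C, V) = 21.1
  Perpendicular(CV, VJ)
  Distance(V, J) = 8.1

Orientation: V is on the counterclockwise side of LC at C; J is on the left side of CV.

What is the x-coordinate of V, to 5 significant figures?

55.891

L is at the origin; LC runs at -19.7° with length 51.7, so C = 51.7·(cos -19.7°, sin -19.7°) = (48.674, -17.428). ∠LCV = 90.3°, so CV runs at -19.7° + (180° − 90.3°) = 70.000° from the x-axis; with |CV| = 21.1, V = C + 21.1·(cos 70.000°, sin 70.000°) = (55.891, 2.3997). So V.x = 55.891.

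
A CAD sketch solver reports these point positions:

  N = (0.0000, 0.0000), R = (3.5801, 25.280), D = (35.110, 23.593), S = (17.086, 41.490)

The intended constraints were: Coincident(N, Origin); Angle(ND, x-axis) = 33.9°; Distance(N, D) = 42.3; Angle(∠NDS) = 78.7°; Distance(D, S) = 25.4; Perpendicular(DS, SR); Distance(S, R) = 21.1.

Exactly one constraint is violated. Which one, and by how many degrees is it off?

Perpendicular(DS, SR) — off by 5.00°.

N = (0.00, 0.00) ✓; ND at 33.90° ✓; |ND| = 42.30 ✓; ∠NDS = 78.70° ✓; |DS| = 25.40 ✓; ∠(DS, SR) = 95.00° ✗; |SR| = 21.10 ✓.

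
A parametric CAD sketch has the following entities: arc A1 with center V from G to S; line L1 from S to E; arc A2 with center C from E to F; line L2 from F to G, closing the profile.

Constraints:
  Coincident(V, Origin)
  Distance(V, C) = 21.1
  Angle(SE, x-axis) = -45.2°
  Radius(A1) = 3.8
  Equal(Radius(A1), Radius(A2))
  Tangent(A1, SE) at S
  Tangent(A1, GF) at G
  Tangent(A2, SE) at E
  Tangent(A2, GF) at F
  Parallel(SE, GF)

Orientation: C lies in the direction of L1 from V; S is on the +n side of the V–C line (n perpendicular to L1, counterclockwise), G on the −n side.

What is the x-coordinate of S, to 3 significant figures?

2.70

The slot axis is L1's direction at -45.2°, so u = (cos -45.2°, sin -45.2°) = (0.705, -0.710) and n = (−sin -45.2°, cos -45.2°) = (0.710, 0.705). V is at the origin and C lies 21.1 along u from V, so C = 21.1·u = (14.9, -15.0). Tangency of A1 to both parallel lines with radius 3.8 puts S and G at V ± 3.8·n: S = (2.70, 2.68), G = (-2.70, -2.68). So S.x = 2.70.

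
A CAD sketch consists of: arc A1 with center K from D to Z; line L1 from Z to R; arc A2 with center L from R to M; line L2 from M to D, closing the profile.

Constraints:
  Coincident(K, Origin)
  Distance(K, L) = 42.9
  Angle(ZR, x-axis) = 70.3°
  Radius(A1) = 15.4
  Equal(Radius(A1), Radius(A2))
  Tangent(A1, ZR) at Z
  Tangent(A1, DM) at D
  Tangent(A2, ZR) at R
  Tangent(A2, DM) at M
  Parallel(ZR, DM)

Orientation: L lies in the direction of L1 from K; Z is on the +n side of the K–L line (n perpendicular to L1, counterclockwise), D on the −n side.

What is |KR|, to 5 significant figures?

45.580

Tangency of A1 to both parallel lines with radius 15.4 puts Z and D at K ± 15.4·n: Z = (-14.499, 5.1913), D = (14.499, -5.1913). Equal radii place R and M the same way about L: R = L + 15.4·n = (-0.037260, 45.580), M = L − 15.4·n = (28.960, 35.198). Then |KR| = |R − K| = 45.580.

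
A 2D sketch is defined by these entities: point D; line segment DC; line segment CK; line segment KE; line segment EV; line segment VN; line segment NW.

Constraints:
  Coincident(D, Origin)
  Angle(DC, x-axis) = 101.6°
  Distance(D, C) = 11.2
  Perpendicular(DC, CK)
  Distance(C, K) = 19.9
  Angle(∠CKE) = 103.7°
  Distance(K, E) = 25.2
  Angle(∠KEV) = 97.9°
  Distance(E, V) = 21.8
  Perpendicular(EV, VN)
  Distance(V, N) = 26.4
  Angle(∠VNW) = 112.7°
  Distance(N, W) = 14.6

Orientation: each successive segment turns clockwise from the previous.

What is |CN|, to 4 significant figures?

8.965

D is at the origin; DC runs at 101.6° with length 11.2, so C = (-2.252, 10.97). DC ⟂ CK, so CK runs at 11.60°; with |CK| = 19.9, K = (17.24, 14.97). ∠CKE = 103.7° gives KE at -64.70° from the x-axis; with |KE| = 25.2, E = (28.01, -7.810). ∠KEV = 97.9° gives EV at -146.8° from the x-axis; with |EV| = 21.8, V = (9.769, -19.75). EV ⟂ VN, so VN runs at 123.2°; with |VN| = 26.4, N = (-4.686, 2.344). Then |CN| = |N − C| = 8.965.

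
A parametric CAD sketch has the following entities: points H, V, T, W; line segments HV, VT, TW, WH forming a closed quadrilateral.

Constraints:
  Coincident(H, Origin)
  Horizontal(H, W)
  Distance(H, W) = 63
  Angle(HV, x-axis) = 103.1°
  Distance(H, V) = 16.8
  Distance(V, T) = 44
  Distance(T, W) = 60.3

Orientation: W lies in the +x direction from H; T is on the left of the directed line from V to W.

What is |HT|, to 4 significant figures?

55.00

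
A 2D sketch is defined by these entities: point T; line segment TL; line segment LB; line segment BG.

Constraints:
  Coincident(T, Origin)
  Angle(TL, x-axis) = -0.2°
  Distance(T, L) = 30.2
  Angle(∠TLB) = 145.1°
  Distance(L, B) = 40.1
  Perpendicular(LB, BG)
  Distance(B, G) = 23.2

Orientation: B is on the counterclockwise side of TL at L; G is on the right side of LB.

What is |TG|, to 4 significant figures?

76.46

T is at the origin; TL runs at -0.2° with length 30.2, so L = 30.2·(cos -0.2°, sin -0.2°) = (30.20, -0.1054). ∠TLB = 145.1°, so LB runs at -0.2° + (180° − 145.1°) = 34.70° from the x-axis; with |LB| = 40.1, B = L + 40.1·(cos 34.70°, sin 34.70°) = (63.17, 22.72). LB is perpendicular to BG; with |BG| = 23.2 on the right of LB, G = B + 23.2·(0.5693, -0.8221) = (76.38, 3.649). Then |TG| = |G − T| = 76.46.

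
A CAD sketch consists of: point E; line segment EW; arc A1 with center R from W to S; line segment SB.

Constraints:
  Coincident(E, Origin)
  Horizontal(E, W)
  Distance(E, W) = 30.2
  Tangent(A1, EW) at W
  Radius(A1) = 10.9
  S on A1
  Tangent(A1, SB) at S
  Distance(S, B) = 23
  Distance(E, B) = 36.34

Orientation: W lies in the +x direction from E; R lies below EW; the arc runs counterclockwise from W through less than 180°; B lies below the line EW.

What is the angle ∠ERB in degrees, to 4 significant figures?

77.34°

Checks: |RS| = 10.90 ✓; ∠(RS, SB) = 90.00° ✓; |SB| = 23.00 ✓; |EB| = 36.34 ✓.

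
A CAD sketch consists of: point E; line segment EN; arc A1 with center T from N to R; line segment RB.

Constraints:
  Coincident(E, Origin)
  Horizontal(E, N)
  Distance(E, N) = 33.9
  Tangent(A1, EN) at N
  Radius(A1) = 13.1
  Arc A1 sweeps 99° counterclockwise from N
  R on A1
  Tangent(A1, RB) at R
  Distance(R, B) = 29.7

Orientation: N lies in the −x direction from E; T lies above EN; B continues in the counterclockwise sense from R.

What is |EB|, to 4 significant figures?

51.33

On A1, N sits at bearing -90° from T; a 99° counterclockwise sweep puts R at bearing 9°, so R = T + 13.1·(cos 9°, sin 9°) = (-20.96, 15.15). Since A1 is tangent to RB there, TR ⟂ RB, so RB runs along (−sin 9°, cos 9°); with |RB| = 29.7, B = (-25.61, 44.48). Then |EB| = |B − E| = 51.33.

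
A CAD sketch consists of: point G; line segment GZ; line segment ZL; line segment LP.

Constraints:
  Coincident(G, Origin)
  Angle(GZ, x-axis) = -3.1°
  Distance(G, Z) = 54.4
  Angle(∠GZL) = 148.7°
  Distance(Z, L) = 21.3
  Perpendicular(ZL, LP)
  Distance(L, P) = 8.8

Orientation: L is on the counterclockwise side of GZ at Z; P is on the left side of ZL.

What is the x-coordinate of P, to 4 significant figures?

68.93

G is at the origin; GZ runs at -3.1° with length 54.4, so Z = 54.4·(cos -3.1°, sin -3.1°) = (54.32, -2.942). ∠GZL = 148.7°, so ZL runs at -3.1° + (180° − 148.7°) = 28.20° from the x-axis; with |ZL| = 21.3, L = Z + 21.3·(cos 28.20°, sin 28.20°) = (73.09, 7.123). ZL is perpendicular to LP; with |LP| = 8.8 on the left of ZL, P = L + 8.8·(-0.4726, 0.8813) = (68.93, 14.88). So P.x = 68.93.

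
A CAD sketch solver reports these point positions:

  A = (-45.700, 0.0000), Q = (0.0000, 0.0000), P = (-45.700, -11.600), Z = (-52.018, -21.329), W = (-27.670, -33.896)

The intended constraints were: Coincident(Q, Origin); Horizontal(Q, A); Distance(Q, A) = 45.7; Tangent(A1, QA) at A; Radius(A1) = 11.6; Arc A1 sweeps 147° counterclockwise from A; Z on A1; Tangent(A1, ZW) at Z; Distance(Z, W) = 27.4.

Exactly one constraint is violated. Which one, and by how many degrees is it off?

Tangent(A1, ZW) at Z — off by 5.70°.

Q = (0.00, 0.00) ✓; Q.y = 0.00, A.y = 0.00 ✓; |QA| = 45.70 ✓; ∠(PA, AQ) = 90.00° ✓; |PA| = 11.60 ✓; bearing(P→Z) − bearing(P→A) = 147.0° ✓; |PZ| = 11.60 ✓; ∠(PZ, ZW) = 84.30° ✗; |ZW| = 27.40 ✓.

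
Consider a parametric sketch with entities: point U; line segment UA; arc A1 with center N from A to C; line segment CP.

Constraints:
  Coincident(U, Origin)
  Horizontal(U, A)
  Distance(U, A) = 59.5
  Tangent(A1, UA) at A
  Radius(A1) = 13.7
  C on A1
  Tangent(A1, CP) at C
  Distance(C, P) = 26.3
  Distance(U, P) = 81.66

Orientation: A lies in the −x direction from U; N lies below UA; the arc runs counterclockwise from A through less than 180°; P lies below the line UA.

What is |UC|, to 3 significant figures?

74.7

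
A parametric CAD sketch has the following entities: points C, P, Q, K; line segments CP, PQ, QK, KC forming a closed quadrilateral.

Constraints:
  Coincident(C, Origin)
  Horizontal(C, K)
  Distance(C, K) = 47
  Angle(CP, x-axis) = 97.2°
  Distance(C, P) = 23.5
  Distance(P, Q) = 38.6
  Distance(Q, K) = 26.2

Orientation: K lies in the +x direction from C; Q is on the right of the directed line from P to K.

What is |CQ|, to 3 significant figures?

22.6

Checks: |PQ| = 38.60 ✓; |QK| = 26.20 ✓.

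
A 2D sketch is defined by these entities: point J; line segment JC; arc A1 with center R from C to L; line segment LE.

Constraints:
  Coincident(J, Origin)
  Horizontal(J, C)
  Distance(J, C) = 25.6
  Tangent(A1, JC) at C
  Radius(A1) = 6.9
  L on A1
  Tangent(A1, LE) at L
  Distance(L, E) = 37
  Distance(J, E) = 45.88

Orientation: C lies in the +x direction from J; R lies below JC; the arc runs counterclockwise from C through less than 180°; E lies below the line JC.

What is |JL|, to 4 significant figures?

19.76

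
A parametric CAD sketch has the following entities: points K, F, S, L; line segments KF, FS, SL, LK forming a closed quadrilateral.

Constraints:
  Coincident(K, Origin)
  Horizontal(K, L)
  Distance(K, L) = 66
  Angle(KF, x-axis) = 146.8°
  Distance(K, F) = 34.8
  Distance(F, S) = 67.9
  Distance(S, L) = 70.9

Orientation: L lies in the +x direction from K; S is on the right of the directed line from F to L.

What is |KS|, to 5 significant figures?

39.253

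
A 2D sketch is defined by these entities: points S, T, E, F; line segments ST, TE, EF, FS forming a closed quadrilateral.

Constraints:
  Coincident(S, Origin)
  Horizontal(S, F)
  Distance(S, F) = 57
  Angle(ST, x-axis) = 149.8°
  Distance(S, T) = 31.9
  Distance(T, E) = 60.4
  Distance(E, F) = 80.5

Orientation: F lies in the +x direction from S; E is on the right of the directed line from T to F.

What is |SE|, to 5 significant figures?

43.746

Checks: |TE| = 60.40 ✓; |EF| = 80.50 ✓.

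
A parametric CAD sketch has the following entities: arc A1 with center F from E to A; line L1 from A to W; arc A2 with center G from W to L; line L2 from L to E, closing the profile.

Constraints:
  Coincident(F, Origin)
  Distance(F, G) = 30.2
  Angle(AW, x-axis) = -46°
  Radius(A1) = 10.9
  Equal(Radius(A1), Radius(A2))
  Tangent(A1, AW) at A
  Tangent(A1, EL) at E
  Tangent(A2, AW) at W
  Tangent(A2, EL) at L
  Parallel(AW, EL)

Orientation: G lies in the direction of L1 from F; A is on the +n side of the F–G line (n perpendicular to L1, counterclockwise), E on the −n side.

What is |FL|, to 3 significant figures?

32.1

Tangency of A1 to both parallel lines with radius 10.9 puts A and E at F ± 10.9·n: A = (7.84, 7.57), E = (-7.84, -7.57). Equal radii place W and L the same way about G: W = G + 10.9·n = (28.8, -14.2), L = G − 10.9·n = (13.1, -29.3). Then |FL| = |L − F| = 32.1.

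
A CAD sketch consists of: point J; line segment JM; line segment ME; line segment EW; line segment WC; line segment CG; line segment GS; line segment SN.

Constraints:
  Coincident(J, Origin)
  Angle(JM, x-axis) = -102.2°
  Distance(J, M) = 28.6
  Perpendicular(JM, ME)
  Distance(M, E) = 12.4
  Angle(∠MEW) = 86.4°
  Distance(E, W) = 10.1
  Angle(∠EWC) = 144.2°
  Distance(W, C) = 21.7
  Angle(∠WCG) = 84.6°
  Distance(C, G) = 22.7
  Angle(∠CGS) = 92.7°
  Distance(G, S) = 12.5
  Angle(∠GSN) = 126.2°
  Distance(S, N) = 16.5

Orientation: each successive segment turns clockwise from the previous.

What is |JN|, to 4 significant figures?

26.19

J is at the origin; JM runs at -102.2° with length 28.6, so M = (-6.044, -27.95). JM is perpendicular to ME, so ME runs at 167.8°; with |ME| = 12.4, E = (-18.16, -25.33). ∠MEW = 86.4° gives EW at 74.20° from the x-axis; with |EW| = 10.1, W = (-15.41, -15.62). ∠EWC = 144.2° gives WC at 38.40° from the x-axis; with |WC| = 21.7, C = (1.592, -2.136). ∠WCG = 84.6° gives CG at -57.00° from the x-axis; with |CG| = 22.7, G = (13.96, -21.17). ∠CGS = 92.7° gives GS at -144.3° from the x-axis; with |GS| = 12.5, S = (3.805, -28.47). ∠GSN = 126.2° gives SN at 161.9° from the x-axis; with |SN| = 16.5, N = (-11.88, -23.34). Then |JN| = |N − J| = 26.19.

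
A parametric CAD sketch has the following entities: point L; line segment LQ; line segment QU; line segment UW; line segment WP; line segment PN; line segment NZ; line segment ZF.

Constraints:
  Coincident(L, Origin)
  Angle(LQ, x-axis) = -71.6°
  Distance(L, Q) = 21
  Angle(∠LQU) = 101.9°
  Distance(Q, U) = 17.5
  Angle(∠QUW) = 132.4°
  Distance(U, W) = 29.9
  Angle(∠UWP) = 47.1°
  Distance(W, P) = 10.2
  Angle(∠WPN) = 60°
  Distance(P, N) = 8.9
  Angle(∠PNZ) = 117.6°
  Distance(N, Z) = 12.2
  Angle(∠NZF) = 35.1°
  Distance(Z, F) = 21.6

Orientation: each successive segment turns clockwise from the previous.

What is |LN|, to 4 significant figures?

36.84

L is at the origin; LQ runs at -71.6° with length 21.0, so Q = (6.629, -19.93). ∠LQU = 101.9° gives QU at -149.7° from the x-axis; with |QU| = 17.5, U = (-8.481, -28.76). ∠QUW = 132.4° gives UW at 162.7° from the x-axis; with |UW| = 29.9, W = (-37.03, -19.86). ∠UWP = 47.1° gives WP at 29.80° from the x-axis; with |WP| = 10.2, P = (-28.18, -14.79). ∠WPN = 60.0° gives PN at -90.20° from the x-axis; with |PN| = 8.9, N = (-28.21, -23.69). Then |LN| = |N − L| = 36.84.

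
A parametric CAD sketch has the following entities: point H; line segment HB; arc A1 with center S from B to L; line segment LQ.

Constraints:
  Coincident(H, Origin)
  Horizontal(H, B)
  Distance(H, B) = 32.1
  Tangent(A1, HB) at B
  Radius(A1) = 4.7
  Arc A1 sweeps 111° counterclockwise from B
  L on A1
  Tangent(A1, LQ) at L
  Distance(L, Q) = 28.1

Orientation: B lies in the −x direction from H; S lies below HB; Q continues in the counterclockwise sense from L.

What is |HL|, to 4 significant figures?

37.04

Since A1 is tangent to HB there, SB ⟂ HB, so S = B + (0, -4.7) = (-32.10, -4.700). On A1, B sits at bearing 90° from S; a 111° counterclockwise sweep puts L at bearing 201°, so L = S + 4.7·(cos 201°, sin 201°) = (-36.49, -6.384). Then |HL| = |L − H| = 37.04.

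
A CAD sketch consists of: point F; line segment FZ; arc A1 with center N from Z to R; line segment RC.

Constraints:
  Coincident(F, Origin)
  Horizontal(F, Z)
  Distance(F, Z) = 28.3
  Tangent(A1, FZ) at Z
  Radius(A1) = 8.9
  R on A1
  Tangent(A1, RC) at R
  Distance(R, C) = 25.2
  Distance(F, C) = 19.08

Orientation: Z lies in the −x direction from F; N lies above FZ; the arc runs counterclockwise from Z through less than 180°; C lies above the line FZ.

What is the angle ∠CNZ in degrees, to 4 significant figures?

111.7°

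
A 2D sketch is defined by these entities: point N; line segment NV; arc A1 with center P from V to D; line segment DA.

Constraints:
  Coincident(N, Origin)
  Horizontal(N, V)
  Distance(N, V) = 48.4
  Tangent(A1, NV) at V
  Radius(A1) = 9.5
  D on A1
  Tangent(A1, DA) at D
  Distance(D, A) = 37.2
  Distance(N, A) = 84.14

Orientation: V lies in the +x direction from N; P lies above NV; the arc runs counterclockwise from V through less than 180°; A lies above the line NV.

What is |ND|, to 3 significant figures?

56.7

N is at the origin; NV is horizontal with |NV| = 48.4 and V on the +x side, so V = (48.4, 0.00). Tangency of A1 to NV means the radius PV is perpendicular to NV, so P = V + (0, 9.5) = (48.4, 9.50). Since PD ⟂ DA (tangency), |PA| = √(9.5² + 37.2²) = 38.4 regardless of where D sits on A1. So A lies on both circle(N, 84.14) and circle(P, 38.4); the above-NV intersection is A = (75.9, 36.3). D is the foot of the tangent from A: D = (56.5, 4.54).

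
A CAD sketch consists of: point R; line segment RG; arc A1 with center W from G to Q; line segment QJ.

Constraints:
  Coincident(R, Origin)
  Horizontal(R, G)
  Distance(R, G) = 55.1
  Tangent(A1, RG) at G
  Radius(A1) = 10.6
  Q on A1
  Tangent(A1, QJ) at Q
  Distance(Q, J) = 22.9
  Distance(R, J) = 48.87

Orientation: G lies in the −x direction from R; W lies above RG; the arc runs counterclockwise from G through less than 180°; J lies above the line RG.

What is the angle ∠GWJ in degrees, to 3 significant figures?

140°

R is at the origin; RG is horizontal with |RG| = 55.1 and G on the −x side, so G = (-55.1, 0.00). The tangent condition forces WG to be normal to RG, so W = G + (0, 10.6) = (-55.1, 10.6). Since WQ ⟂ QJ (tangency), |WJ| = √(10.6² + 22.9²) = 25.2 regardless of where Q sits on A1. So J lies on both circle(R, 48.87) and circle(W, 25.2); the above-RG intersection is J = (-38.7, 29.8). Q is the foot of the tangent from J: Q = (-44.9, 7.75).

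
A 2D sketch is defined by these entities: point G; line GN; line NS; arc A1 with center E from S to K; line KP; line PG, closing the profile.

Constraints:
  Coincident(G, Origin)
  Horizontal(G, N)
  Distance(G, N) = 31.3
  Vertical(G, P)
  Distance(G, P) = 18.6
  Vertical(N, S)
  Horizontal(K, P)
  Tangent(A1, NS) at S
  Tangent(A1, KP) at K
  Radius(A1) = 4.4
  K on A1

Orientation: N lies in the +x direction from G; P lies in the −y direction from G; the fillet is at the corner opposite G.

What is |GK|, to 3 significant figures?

32.7

G is at the origin; GN is horizontal with |GN| = 31.3 and N on the +x side, so N = (31.3, 0.00). GP is vertical with |GP| = 18.6 and P on the −y side, so P = (0.00, -18.6). The virtual corner opposite G is at (31.3, -18.6). Since A1 is tangent to NS there, ES ⟂ NS and the tangent condition forces EK to be normal to KP, with radius 4.4, so the center E sits 4.4 in from both sides at E = (26.9, -14.2). That places the tangent points at S = (31.3, -14.2) on NS and K = (26.9, -18.6) on KP. Then |GK| = |K − G| = 32.7.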